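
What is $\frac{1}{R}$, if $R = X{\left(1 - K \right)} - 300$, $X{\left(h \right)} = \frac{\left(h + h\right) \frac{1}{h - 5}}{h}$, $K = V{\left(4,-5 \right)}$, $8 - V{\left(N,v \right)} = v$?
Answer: $- \frac{17}{5102} \approx -0.003332$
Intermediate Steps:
$V{\left(N,v \right)} = 8 - v$
$K = 13$ ($K = 8 - -5 = 8 + 5 = 13$)
$X{\left(h \right)} = \frac{2}{-5 + h}$ ($X{\left(h \right)} = \frac{2 h \frac{1}{-5 + h}}{h} = \frac{2}{-5 + h}$)
$R = - \frac{5102}{17}$ ($R = \frac{2}{-5 + \left(1 - 13\right)} - 300 = \frac{2}{-5 - 12} - 300 = \frac{2}{-17} - 300 = 2 \left(- \frac{1}{17}\right) - 300 = - \frac{2}{17} - 300 = - \frac{5102}{17} \approx -300.12$)
$\frac{1}{R} = \frac{1}{- \frac{5102}{17}} = - \frac{17}{5102}$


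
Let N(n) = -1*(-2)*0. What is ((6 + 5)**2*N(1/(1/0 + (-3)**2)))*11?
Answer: 0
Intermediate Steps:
N(n) = 0 (N(n) = 2*0 = 0)
((6 + 5)**2*N(1/(1/0 + (-3)**2)))*11 = ((6 + 5)**2*0)*11 = (11**2*0)*11 = (121*0)*11 = 0*11 = 0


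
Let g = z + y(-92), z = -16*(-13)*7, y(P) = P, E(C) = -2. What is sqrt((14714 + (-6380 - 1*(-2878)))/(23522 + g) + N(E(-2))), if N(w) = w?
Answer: 4*I*sqrt(14993815)/12443 ≈ 1.2448*I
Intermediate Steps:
z = 1456 (z = 208*7 = 1456)
g = 1364 (g = 1456 - 92 = 1364)
sqrt((14714 + (-6380 - 1*(-2878)))/(23522 + g) + N(E(-2))) = sqrt((14714 + (-6380 - 1*(-2878)))/(23522 + 1364) - 2) = sqrt((14714 + (-6380 + 2878))/24886 - 2) = sqrt((14714 - 3502)*(1/24886) - 2) = sqrt(11212*(1/24886) - 2) = sqrt(5606/12443 - 2) = sqrt(-19280/12443) = 4*I*sqrt(14993815)/12443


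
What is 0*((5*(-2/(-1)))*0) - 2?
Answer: -2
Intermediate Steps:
0*((5*(-2/(-1)))*0) - 2 = 0*((5*(-2*(-1)))*0) - 2 = 0*((5*2)*0) - 2 = 0*(10*0) - 2 = 0*0 - 2 = 0 - 2 = -2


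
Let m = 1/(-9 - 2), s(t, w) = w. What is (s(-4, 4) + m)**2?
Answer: 1849/121 ≈ 15.281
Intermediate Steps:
m = -1/11 (m = 1/(-11) = -1/11 ≈ -0.090909)
(s(-4, 4) + m)**2 = (4 - 1/11)**2 = (43/11)**2 = 1849/121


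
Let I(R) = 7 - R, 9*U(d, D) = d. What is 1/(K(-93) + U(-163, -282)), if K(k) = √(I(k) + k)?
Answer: -1467/26002 - 81*√7/26002 ≈ -0.064661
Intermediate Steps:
U(d, D) = d/9
K(k) = √7 (K(k) = √((7 - k) + k) = √7)
1/(K(-93) + U(-163, -282)) = 1/(√7 + (⅑)*(-163)) = 1/(√7 - 163/9) = 1/(-163/9 + √7)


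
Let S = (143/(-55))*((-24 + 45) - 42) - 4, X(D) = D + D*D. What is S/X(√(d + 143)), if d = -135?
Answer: 253/35 - 253*√2/140 ≈ 4.6729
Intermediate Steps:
X(D) = D + D²
S = 253/5 (S = (143*(-1/55))*(21 - 42) - 4 = -13/5*(-21) - 4 = 273/5 - 4 = 253/5 ≈ 50.600)
S/X(√(d + 143)) = 253/(5*((√(-135 + 143)*(1 + √(-135 + 143))))) = 253/(5*((√8*(1 + √8)))) = 253/(5*(((2*√2)*(1 + 2*√2)))) = 253/(5*((2*√2*(1 + 2*√2)))) = 253*(√2/(4*(1 + 2*√2)))/5 = 253*√2/(20*(1 + 2*√2))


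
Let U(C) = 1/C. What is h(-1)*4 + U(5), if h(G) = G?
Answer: -19/5 ≈ -3.8000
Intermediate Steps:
h(-1)*4 + U(5) = -1*4 + 1/5 = -4 + 1/5 = -19/5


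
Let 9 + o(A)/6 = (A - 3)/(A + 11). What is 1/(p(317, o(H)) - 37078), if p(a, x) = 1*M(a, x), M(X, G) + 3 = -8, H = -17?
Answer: -1/37089 ≈ -2.6962e-5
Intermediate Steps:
M(X, G) = -11 (M(X, G) = -3 - 8 = -11)
o(A) = -54 + 6*(-3 + A)/(11 + A) (o(A) = -54 + 6*((A - 3)/(A + 11)) = -54 + 6*((-3 + A)/(11 + A)) = -54 + 6*(-3 + A)/(11 + A))
p(a, x) = -11 (p(a, x) = 1*(-11) = -11)
1/(p(317, o(H)) - 37078) = 1/(-11 - 37078) = 1/(-37089) = -1/37089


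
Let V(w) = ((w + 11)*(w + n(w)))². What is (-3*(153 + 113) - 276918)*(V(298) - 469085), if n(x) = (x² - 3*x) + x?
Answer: -207712812738828792396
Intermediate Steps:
n(x) = x² - 2*x
V(w) = (11 + w)²*(w + w*(-2 + w))² (V(w) = ((w + 11)*(w + w*(-2 + w)))² = ((11 + w)*(w + w*(-2 + w)))² = (11 + w)²*(w + w*(-2 + w))²)
(-3*(153 + 113) - 276918)*(V(298) - 469085) = (-3*(153 + 113) - 276918)*(298²*(-1 + 298)²*(11 + 298)² - 469085) = (-3*266 - 276918)*(88804*297²*309² - 469085) = (-798 - 276918)*(88804*88209*95481 - 469085) = -277716*(747932466509316 - 469085) = -277716*747932466040231 = -207712812738828792396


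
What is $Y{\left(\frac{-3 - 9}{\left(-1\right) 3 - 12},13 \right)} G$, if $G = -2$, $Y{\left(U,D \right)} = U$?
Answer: $- \frac{8}{5} \approx -1.6$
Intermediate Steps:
$Y{\left(\frac{-3 - 9}{\left(-1\right) 3 - 12},13 \right)} G = \frac{-3 - 9}{\left(-1\right) 3 - 12} \left(-2\right) = - \frac{12}{-3 - 12} \left(-2\right) = - \frac{12}{-15} \left(-2\right) = \left(-12\right) \left(- \frac{1}{15}\right) \left(-2\right) = \frac{4}{5} \left(-2\right) = - \frac{8}{5}$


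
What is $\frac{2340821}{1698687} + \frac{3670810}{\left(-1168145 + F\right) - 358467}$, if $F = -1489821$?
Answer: $\frac{825372485023}{5123975523471} \approx 0.16108$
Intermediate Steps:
$\frac{2340821}{1698687} + \frac{3670810}{\left(-1168145 + F\right) - 358467} = \frac{2340821}{1698687} + \frac{3670810}{\left(-1168145 - 1489821\right) - 358467} = 2340821 \cdot \frac{1}{1698687} + \frac{3670810}{-2657966 - 358467} = \frac{2340821}{1698687} + \frac{3670810}{-3016433} = \frac{2340821}{1698687} + 3670810 \left(- \frac{1}{3016433}\right) = \frac{2340821}{1698687} - \frac{3670810}{3016433} = \frac{825372485023}{5123975523471}$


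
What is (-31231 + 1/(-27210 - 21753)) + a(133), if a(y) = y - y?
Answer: -1529163454/48963 ≈ -31231.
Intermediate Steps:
a(y) = 0
(-31231 + 1/(-27210 - 21753)) + a(133) = (-31231 + 1/(-27210 - 21753)) + 0 = (-31231 + 1/(-48963)) + 0 = (-31231 - 1/48963) + 0 = -1529163454/48963 + 0 = -1529163454/48963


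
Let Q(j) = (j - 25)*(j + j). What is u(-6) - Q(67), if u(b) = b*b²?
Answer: -5844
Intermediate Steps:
Q(j) = 2*j*(-25 + j) (Q(j) = (-25 + j)*(2*j) = 2*j*(-25 + j))
u(b) = b³
u(-6) - Q(67) = (-6)³ - 2*67*(-25 + 67) = -216 - 2*67*42 = -216 - 1*5628 = -216 - 5628 = -5844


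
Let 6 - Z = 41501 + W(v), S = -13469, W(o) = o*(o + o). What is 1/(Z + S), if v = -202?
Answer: -1/136572 ≈ -7.3221e-6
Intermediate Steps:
W(o) = 2*o² (W(o) = o*(2*o) = 2*o²)
Z = -123103 (Z = 6 - (41501 + 2*(-202)²) = 6 - (41501 + 2*40804) = 6 - (41501 + 81608) = 6 - 1*123109 = 6 - 123109 = -123103)
1/(Z + S) = 1/(-123103 - 13469) = 1/(-136572) = -1/136572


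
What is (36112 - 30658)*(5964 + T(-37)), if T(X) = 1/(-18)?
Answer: 32527353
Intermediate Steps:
T(X) = -1/18
(36112 - 30658)*(5964 + T(-37)) = (36112 - 30658)*(5964 - 1/18) = 5454*(107351/18) = 32527353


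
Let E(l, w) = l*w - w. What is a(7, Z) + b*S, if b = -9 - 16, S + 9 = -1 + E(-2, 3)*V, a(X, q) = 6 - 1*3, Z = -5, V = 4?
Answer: 1153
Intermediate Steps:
a(X, q) = 3 (a(X, q) = 6 - 3 = 3)
E(l, w) = -w + l*w
S = -46 (S = -9 + (-1 + (3*(-1 - 2))*4) = -9 + (-1 + (3*(-3))*4) = -9 + (-1 - 9*4) = -9 + (-1 - 36) = -9 - 37 = -46)
b = -25
a(7, Z) + b*S = 3 - 25*(-46) = 3 + 1150 = 1153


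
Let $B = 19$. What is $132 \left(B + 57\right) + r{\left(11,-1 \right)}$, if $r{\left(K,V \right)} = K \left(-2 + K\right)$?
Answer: $10131$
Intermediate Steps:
$132 \left(B + 57\right) + r{\left(11,-1 \right)} = 132 \left(19 + 57\right) + 11 \left(-2 + 11\right) = 132 \cdot 76 + 11 \cdot 9 = 10032 + 99 = 10131$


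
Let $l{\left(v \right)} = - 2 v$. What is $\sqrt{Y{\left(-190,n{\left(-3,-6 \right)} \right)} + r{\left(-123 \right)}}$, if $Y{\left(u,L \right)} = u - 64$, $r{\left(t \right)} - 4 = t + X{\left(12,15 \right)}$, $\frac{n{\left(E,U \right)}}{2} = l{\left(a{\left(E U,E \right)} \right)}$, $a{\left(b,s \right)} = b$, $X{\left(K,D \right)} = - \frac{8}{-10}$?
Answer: $\frac{i \sqrt{9305}}{5} \approx 19.292 i$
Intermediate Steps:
$X{\left(K,D \right)} = \frac{4}{5}$ ($X{\left(K,D \right)} = \left(-8\right) \left(- \frac{1}{10}\right) = \frac{4}{5}$)
$n{\left(E,U \right)} = - 4 E U$ ($n{\left(E,U \right)} = 2 \left(- 2 E U\right) = - 4 E U$)
$r{\left(t \right)} = \frac{24}{5} + t$ ($r{\left(t \right)} = 4 + \left(t + \frac{4}{5}\right) = 4 + \left(\frac{4}{5} + t\right) = \frac{24}{5} + t$)
$Y{\left(u,L \right)} = -64 + u$ ($Y{\left(u,L \right)} = u - 64 = -64 + u$)
$\sqrt{Y{\left(-190,n{\left(-3,-6 \right)} \right)} + r{\left(-123 \right)}} = \sqrt{\left(-64 - 190\right) + \left(\frac{24}{5} - 123\right)} = \sqrt{-254 - \frac{591}{5}} = \sqrt{- \frac{1861}{5}} = \frac{i \sqrt{9305}}{5}$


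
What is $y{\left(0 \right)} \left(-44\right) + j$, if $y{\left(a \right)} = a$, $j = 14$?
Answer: $14$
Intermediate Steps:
$y{\left(0 \right)} \left(-44\right) + j = 0 \left(-44\right) + 14 = 0 + 14 = 14$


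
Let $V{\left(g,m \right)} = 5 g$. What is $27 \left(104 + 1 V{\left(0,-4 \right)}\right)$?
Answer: $2808$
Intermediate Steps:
$27 \left(104 + 1 V{\left(0,-4 \right)}\right) = 27 \left(104 + 1 \cdot 5 \cdot 0\right) = 27 \left(104 + 1 \cdot 0\right) = 27 \left(104 + 0\right) = 27 \cdot 104 = 2808$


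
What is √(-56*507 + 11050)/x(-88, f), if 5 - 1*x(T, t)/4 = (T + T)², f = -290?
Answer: -I*√17342/123884 ≈ -0.001063*I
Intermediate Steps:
x(T, t) = 20 - 16*T² (x(T, t) = 20 - 4*(T + T)² = 20 - 4*4*T² = 20 - 16*T²)
√(-56*507 + 11050)/x(-88, f) = √(-56*507 + 11050)/(20 - 16*(-88)²) = √(-28392 + 11050)/(20 - 16*7744) = √(-17342)/(20 - 123904) = (I*√17342)/(-123884) = (I*√17342)*(-1/123884) = -I*√17342/123884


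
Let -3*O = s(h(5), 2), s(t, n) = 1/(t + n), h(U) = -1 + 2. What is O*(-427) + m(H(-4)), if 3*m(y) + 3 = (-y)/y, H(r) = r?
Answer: 415/9 ≈ 46.111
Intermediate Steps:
h(U) = 1
s(t, n) = 1/(n + t)
O = -⅑ (O = -1/(3*(2 + 1)) = -⅓/3 = -⅓*⅓ = -⅑ ≈ -0.11111)
m(y) = -4/3 (m(y) = -1 + ((-y)/y)/3 = -1 + (⅓)*(-1) = -1 - ⅓ = -4/3)
O*(-427) + m(H(-4)) = -⅑*(-427) - 4/3 = 427/9 - 4/3 = 415/9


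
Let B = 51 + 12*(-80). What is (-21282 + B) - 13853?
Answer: -36044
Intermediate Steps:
B = -909 (B = 51 - 960 = -909)
(-21282 + B) - 13853 = (-21282 - 909) - 13853 = -22191 - 13853 = -36044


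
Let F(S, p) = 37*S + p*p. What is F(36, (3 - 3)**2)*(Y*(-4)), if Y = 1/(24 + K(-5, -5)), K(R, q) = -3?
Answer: -1776/7 ≈ -253.71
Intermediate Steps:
Y = 1/21 (Y = 1/(24 - 3) = 1/21 ≈ 0.047619)
F(S, p) = p**2 + 37*S (F(S, p) = 37*S + p**2 = p**2 + 37*S)
F(36, (3 - 3)**2)*(Y*(-4)) = (((3 - 3)**2)**2 + 37*36)*((1/21)*(-4)) = ((0**2)**2 + 1332)*(-4/21) = (0**2 + 1332)*(-4/21) = (0 + 1332)*(-4/21) = 1332*(-4/21) = -1776/7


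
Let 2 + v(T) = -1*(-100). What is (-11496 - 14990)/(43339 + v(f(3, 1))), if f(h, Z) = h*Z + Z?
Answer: -26486/43437 ≈ -0.60976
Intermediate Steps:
f(h, Z) = Z + Z*h (f(h, Z) = Z*h + Z = Z + Z*h)
v(T) = 98 (v(T) = -2 - 1*(-100) = -2 + 100 = 98)
(-11496 - 14990)/(43339 + v(f(3, 1))) = (-11496 - 14990)/(43339 + 98) = -26486/43437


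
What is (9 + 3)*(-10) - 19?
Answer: -139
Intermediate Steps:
(9 + 3)*(-10) - 19 = 12*(-10) - 19 = -120 - 19 = -139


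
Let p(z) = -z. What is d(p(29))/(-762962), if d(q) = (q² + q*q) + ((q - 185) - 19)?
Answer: -1449/762962 ≈ -0.0018992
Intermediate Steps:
d(q) = -204 + q + 2*q² (d(q) = (q² + q²) + ((-185 + q) - 19) = 2*q² + (-204 + q) = -204 + q + 2*q²)
d(p(29))/(-762962) = (-204 - 1*29 + 2*(-1*29)²)/(-762962) = (-204 - 29 + 2*(-29)²)*(-1/762962) = (-204 - 29 + 2*841)*(-1/762962) = (-204 - 29 + 1682)*(-1/762962) = 1449*(-1/762962) = -1449/762962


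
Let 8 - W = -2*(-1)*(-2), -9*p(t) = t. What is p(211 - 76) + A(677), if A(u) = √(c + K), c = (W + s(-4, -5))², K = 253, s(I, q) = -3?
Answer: -15 + √334 ≈ 3.2757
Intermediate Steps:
p(t) = -t/9
W = 12 (W = 8 - (-2*(-1))*(-2) = 8 - 2*(-2) = 8 - 1*(-4) = 8 + 4 = 12)
c = 81 (c = (12 - 3)² = 9² = 81)
A(u) = √334 (A(u) = √(81 + 253) = √334)
p(211 - 76) + A(677) = -(211 - 76)/9 + √334 = -⅑*135 + √334 = -15 + √334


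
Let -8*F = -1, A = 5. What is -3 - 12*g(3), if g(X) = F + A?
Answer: -129/2 ≈ -64.500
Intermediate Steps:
F = 1/8 (F = -1/8*(-1) = 1/8 ≈ 0.12500)
g(X) = 41/8 (g(X) = 1/8 + 5 = 41/8)
-3 - 12*g(3) = -3 - 12*41/8 = -3 - 123/2 = -129/2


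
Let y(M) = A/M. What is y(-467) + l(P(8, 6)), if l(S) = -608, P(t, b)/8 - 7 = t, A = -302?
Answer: -283634/467 ≈ -607.35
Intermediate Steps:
y(M) = -302/M
P(t, b) = 56 + 8*t
y(-467) + l(P(8, 6)) = -302/(-467) - 608 = -302*(-1/467) - 608 = 302/467 - 608 = -283634/467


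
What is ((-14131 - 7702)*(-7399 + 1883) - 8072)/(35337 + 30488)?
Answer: 120422756/65825 ≈ 1829.4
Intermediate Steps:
((-14131 - 7702)*(-7399 + 1883) - 8072)/(35337 + 30488) = (-21833*(-5516) - 8072)/65825 = (120430828 - 8072)*(1/65825) = 120422756*(1/65825) = 120422756/65825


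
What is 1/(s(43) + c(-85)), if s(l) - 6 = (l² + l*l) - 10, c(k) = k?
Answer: 1/3609 ≈ 0.00027709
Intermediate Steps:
s(l) = -4 + 2*l² (s(l) = 6 + ((l² + l*l) - 10) = 6 + ((l² + l²) - 10) = 6 + (2*l² - 10) = 6 + (-10 + 2*l²) = -4 + 2*l²)
1/(s(43) + c(-85)) = 1/((-4 + 2*43²) - 85) = 1/((-4 + 2*1849) - 85) = 1/((-4 + 3698) - 85) = 1/(3694 - 85) = 1/3609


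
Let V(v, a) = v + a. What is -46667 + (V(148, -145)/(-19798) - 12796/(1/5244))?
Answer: -1329413744021/19798 ≈ -6.7149e+7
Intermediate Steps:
V(v, a) = a + v
-46667 + (V(148, -145)/(-19798) - 12796/(1/5244)) = -46667 + ((-145 + 148)/(-19798) - 12796/(1/5244)) = -46667 + (3*(-1/19798) - 12796/1/5244) = -46667 + (-3/19798 - 12796*5244) = -46667 + (-3/19798 - 67102224) = -46667 - 1328489830755/19798 = -1329413744021/19798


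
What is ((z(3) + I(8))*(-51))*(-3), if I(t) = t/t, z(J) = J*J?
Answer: 1530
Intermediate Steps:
z(J) = J²
I(t) = 1
((z(3) + I(8))*(-51))*(-3) = ((3² + 1)*(-51))*(-3) = ((9 + 1)*(-51))*(-3) = (10*(-51))*(-3) = -510*(-3) = 1530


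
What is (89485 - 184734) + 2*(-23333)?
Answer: -141915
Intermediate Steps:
(89485 - 184734) + 2*(-23333) = -95249 - 46666 = -141915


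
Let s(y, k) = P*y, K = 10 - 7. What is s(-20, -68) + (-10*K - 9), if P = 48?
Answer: -999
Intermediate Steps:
K = 3
s(y, k) = 48*y
s(-20, -68) + (-10*K - 9) = 48*(-20) + (-10*3 - 9) = -960 + (-30 - 9) = -960 - 39 = -999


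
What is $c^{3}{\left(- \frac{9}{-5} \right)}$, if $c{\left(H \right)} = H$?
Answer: $\frac{729}{125} \approx 5.832$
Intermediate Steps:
$c^{3}{\left(- \frac{9}{-5} \right)} = \left(- \frac{9}{-5}\right)^{3} = \left(\left(-9\right) \left(- \frac{1}{5}\right)\right)^{3} = \left(\frac{9}{5}\right)^{3} = \frac{729}{125}$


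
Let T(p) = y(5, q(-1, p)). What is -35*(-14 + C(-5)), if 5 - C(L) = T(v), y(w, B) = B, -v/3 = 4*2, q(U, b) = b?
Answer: -525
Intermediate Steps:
v = -24 (v = -12*2 = -3*8 = -24)
T(p) = p
C(L) = 29 (C(L) = 5 - 1*(-24) = 5 + 24 = 29)
-35*(-14 + C(-5)) = -35*(-14 + 29) = -35*15 = -525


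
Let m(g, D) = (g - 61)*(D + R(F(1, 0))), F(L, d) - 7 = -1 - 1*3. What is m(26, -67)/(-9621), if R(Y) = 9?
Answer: -2030/9621 ≈ -0.21100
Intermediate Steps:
F(L, d) = 3 (F(L, d) = 7 + (-1 - 1*3) = 7 + (-1 - 3) = 7 - 4 = 3)
m(g, D) = (-61 + g)*(9 + D) (m(g, D) = (g - 61)*(D + 9) = (-61 + g)*(9 + D))
m(26, -67)/(-9621) = (-549 - 61*(-67) + 9*26 - 67*26)/(-9621) = (-549 + 4087 + 234 - 1742)*(-1/9621) = 2030*(-1/9621) = -2030/9621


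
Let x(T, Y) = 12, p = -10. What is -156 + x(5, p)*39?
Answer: 312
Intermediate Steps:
-156 + x(5, p)*39 = -156 + 12*39 = -156 + 468 = 312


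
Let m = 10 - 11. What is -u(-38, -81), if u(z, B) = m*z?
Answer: -38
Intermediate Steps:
m = -1
u(z, B) = -z
-u(-38, -81) = -(-1)*(-38) = -1*38 = -38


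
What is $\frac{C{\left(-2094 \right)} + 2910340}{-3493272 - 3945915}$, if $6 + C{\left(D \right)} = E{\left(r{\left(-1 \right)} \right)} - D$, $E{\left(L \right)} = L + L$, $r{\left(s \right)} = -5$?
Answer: $- \frac{970806}{2479729} \approx -0.3915$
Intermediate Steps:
$E{\left(L \right)} = 2 L$
$C{\left(D \right)} = -16 - D$ ($C{\left(D \right)} = -6 - \left(10 + D\right) = -16 - D$)
$\frac{C{\left(-2094 \right)} + 2910340}{-3493272 - 3945915} = \frac{\left(-16 - -2094\right) + 2910340}{-3493272 - 3945915} = \frac{\left(-16 + 2094\right) + 2910340}{-7439187} = \left(2078 + 2910340\right) \left(- \frac{1}{7439187}\right) = 2912418 \left(- \frac{1}{7439187}\right) = - \frac{970806}{2479729}$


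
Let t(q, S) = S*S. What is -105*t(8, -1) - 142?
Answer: -247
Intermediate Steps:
t(q, S) = S**2
-105*t(8, -1) - 142 = -105*(-1)**2 - 142 = -105*1 - 142 = -105 - 142 = -247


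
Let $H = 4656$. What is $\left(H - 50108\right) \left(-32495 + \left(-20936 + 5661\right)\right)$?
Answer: $2171242040$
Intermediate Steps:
$\left(H - 50108\right) \left(-32495 + \left(-20936 + 5661\right)\right) = \left(4656 - 50108\right) \left(-32495 + \left(-20936 + 5661\right)\right) = - 45452 \left(-32495 - 15275\right) = \left(-45452\right) \left(-47770\right) = 2171242040$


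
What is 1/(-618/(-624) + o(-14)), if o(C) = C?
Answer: -104/1353 ≈ -0.076866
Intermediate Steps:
1/(-618/(-624) + o(-14)) = 1/(-618/(-624) - 14) = 1/(-618*(-1/624) - 14) = 1/(103/104 - 14) = 1/(-1353/104) = -104/1353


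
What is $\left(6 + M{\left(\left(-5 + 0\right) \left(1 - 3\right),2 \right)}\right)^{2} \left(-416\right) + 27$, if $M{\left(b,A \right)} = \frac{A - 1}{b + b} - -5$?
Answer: $- \frac{1269191}{25} \approx -50768.0$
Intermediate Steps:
$M{\left(b,A \right)} = 5 + \frac{-1 + A}{2 b}$ ($M{\left(b,A \right)} = \frac{-1 + A}{2 b} + 5 = 5 + \frac{-1 + A}{2 b}$)
$\left(6 + M{\left(\left(-5 + 0\right) \left(1 - 3\right),2 \right)}\right)^{2} \left(-416\right) + 27 = \left(6 + \frac{-1 + 2 + 10 \left(-5 + 0\right) \left(1 - 3\right)}{2 \left(-5 + 0\right) \left(1 - 3\right)}\right)^{2} \left(-416\right) + 27 = \left(6 + \frac{-1 + 2 + 10 \left(\left(-5\right) \left(-2\right)\right)}{2 \left(\left(-5\right) \left(-2\right)\right)}\right)^{2} \left(-416\right) + 27 = \left(6 + \frac{-1 + 2 + 10 \cdot 10}{2 \cdot 10}\right)^{2} \left(-416\right) + 27 = \left(6 + \frac{1}{2} \cdot \frac{1}{10} \left(-1 + 2 + 100\right)\right)^{2} \left(-416\right) + 27 = \left(6 + \frac{1}{2} \cdot \frac{1}{10} \cdot 101\right)^{2} \left(-416\right) + 27 = \left(6 + \frac{101}{20}\right)^{2} \left(-416\right) + 27 = \left(\frac{221}{20}\right)^{2} \left(-416\right) + 27 = \frac{48841}{400} \left(-416\right) + 27 = - \frac{1269866}{25} + 27 = - \frac{1269191}{25}$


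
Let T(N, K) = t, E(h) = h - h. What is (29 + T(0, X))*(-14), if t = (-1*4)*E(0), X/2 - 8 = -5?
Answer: -406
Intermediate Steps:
X = 6 (X = 16 + 2*(-5) = 16 - 10 = 6)
E(h) = 0
t = 0 (t = -1*4*0 = -4*0 = 0)
T(N, K) = 0
(29 + T(0, X))*(-14) = (29 + 0)*(-14) = 29*(-14) = -406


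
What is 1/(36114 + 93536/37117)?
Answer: 37117/1340536874 ≈ 2.7688e-5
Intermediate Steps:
1/(36114 + 93536/37117) = 1/(1340536874/37117) = 37117/1340536874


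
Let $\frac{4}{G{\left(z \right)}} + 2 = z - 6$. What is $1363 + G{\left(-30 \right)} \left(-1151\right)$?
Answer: $\frac{28199}{19} \approx 1484.2$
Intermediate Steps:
$G{\left(z \right)} = \frac{4}{-8 + z}$ ($G{\left(z \right)} = \frac{4}{-2 + \left(z - 6\right)} = \frac{4}{-2 + \left(-6 + z\right)} = \frac{4}{-8 + z}$)
$1363 + G{\left(-30 \right)} \left(-1151\right) = 1363 + \frac{4}{-8 - 30} \left(-1151\right) = 1363 + \frac{4}{-38} \left(-1151\right) = 1363 + 4 \left(- \frac{1}{38}\right) \left(-1151\right) = 1363 - - \frac{2302}{19} = 1363 + \frac{2302}{19} = \frac{28199}{19}$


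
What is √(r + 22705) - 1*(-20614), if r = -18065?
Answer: 20614 + 4*√290 ≈ 20682.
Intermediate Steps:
√(r + 22705) - 1*(-20614) = √(-18065 + 22705) - 1*(-20614) = √4640 + 20614 = 4*√290 + 20614 = 20614 + 4*√290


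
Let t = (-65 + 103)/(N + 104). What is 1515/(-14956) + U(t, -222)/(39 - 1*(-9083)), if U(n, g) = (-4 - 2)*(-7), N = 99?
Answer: -6595839/68214316 ≈ -0.096693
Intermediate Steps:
t = 38/203 (t = (-65 + 103)/(99 + 104) = 38/203 ≈ 0.18719)
U(n, g) = 42 (U(n, g) = -6*(-7) = 42)
1515/(-14956) + U(t, -222)/(39 - 1*(-9083)) = 1515/(-14956) + 42/(39 - 1*(-9083)) = 1515*(-1/14956) + 42/(39 + 9083) = -1515/14956 + 42/9122 = -1515/14956 + 42*(1/9122) = -1515/14956 + 21/4561 = -6595839/68214316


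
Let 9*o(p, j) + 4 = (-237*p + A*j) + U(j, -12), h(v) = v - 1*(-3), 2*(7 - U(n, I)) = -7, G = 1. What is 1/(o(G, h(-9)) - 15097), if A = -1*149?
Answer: -18/270419 ≈ -6.6563e-5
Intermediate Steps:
U(n, I) = 21/2 (U(n, I) = 7 - ½*(-7) = 7 + 7/2 = 21/2)
h(v) = 3 + v (h(v) = v + 3 = 3 + v)
A = -149
o(p, j) = 13/18 - 149*j/9 - 79*p/3 (o(p, j) = -4/9 + ((-237*p - 149*j) + 21/2)/9 = -4/9 + (21/2 - 237*p - 149*j)/9 = -4/9 + (7/6 - 149*j/9 - 79*p/3) = 13/18 - 149*j/9 - 79*p/3)
1/(o(G, h(-9)) - 15097) = 1/((13/18 - 149*(3 - 9)/9 - 79/3*1) - 15097) = 1/((13/18 - 149/9*(-6) - 79/3) - 15097) = 1/((13/18 + 298/3 - 79/3) - 15097) = 1/(1327/18 - 15097) = 1/(-270419/18) = -18/270419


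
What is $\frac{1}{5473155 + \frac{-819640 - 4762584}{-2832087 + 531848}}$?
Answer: $\frac{2300239}{12589570166269} \approx 1.8271 \cdot 10^{-7}$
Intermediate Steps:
$\frac{1}{5473155 + \frac{-819640 - 4762584}{-2832087 + 531848}} = \frac{1}{5473155 - \frac{5582224}{-2300239}} = \frac{1}{5473155 - - \frac{5582224}{2300239}} = \frac{1}{5473155 + \frac{5582224}{2300239}} = \frac{1}{\frac{12589570166269}{2300239}} = \frac{2300239}{12589570166269}$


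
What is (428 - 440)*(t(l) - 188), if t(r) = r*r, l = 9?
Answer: 1284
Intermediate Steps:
t(r) = r²
(428 - 440)*(t(l) - 188) = (428 - 440)*(9² - 188) = -12*(81 - 188) = -12*(-107) = 1284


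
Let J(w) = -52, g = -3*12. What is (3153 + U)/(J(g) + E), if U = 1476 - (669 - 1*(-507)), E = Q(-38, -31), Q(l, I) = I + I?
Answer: -1151/38 ≈ -30.289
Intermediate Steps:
Q(l, I) = 2*I
g = -36
E = -62 (E = 2*(-31) = -62)
U = 300 (U = 1476 - (669 + 507) = 1476 - 1*1176 = 1476 - 1176 = 300)
(3153 + U)/(J(g) + E) = (3153 + 300)/(-52 - 62) = 3453/(-114) = 3453*(-1/114) = -1151/38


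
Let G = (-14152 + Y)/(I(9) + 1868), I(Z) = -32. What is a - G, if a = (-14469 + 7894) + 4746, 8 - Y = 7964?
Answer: -833984/459 ≈ -1817.0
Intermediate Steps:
Y = -7956 (Y = 8 - 1*7964 = 8 - 7964 = -7956)
a = -1829 (a = -6575 + 4746 = -1829)
G = -5527/459 (G = (-14152 - 7956)/(-32 + 1868) = -22108/1836 = -22108*1/1836 = -5527/459 ≈ -12.041)
a - G = -1829 - 1*(-5527/459) = -1829 + 5527/459 = -833984/459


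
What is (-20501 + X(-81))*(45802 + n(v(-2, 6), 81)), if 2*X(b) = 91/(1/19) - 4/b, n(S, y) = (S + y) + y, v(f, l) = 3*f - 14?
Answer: -73076435948/81 ≈ -9.0218e+8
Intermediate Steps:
v(f, l) = -14 + 3*f
n(S, y) = S + 2*y
X(b) = 1729/2 - 2/b (X(b) = (91/(1/19) - 4/b)/2 = (91*19 - 4/b)/2 = (1729 - 4/b)/2 = 1729/2 - 2/b)
(-20501 + X(-81))*(45802 + n(v(-2, 6), 81)) = (-20501 + (1729/2 - 2/(-81)))*(45802 + ((-14 + 3*(-2)) + 2*81)) = (-20501 + (1729/2 - 2*(-1/81)))*(45802 + ((-14 - 6) + 162)) = (-20501 + (1729/2 + 2/81))*(45802 + (-20 + 162)) = (-20501 + 140053/162)*(45802 + 142) = -3181109/162*45944 = -73076435948/81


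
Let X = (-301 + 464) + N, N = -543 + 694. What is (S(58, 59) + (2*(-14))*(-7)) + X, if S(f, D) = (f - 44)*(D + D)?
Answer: 2162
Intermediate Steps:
N = 151
S(f, D) = 2*D*(-44 + f) (S(f, D) = (-44 + f)*(2*D) = 2*D*(-44 + f))
X = 314 (X = (-301 + 464) + 151 = 163 + 151 = 314)
(S(58, 59) + (2*(-14))*(-7)) + X = (2*59*(-44 + 58) + (2*(-14))*(-7)) + 314 = (2*59*14 - 28*(-7)) + 314 = (1652 + 196) + 314 = 1848 + 314 = 2162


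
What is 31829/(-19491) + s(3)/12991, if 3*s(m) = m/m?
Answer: -137828014/84402527 ≈ -1.6330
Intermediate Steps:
s(m) = ⅓ (s(m) = (m/m)/3 = (⅓)*1 = ⅓)
31829/(-19491) + s(3)/12991 = 31829/(-19491) + (⅓)/12991 = 31829*(-1/19491) + (⅓)*(1/12991) = -31829/19491 + 1/38973 = -137828014/84402527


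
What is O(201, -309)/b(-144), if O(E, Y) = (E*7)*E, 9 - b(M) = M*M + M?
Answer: -31423/2287 ≈ -13.740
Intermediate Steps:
b(M) = 9 - M - M² (b(M) = 9 - (M*M + M) = 9 - (M² + M) = 9 - (M + M²) = 9 + (-M - M²) = 9 - M - M²)
O(E, Y) = 7*E² (O(E, Y) = (7*E)*E = 7*E²)
O(201, -309)/b(-144) = (7*201²)/(9 - 1*(-144) - 1*(-144)²) = (7*40401)/(9 + 144 - 1*20736) = 282807/(9 + 144 - 20736) = 282807/(-20583) = 282807*(-1/20583) = -31423/2287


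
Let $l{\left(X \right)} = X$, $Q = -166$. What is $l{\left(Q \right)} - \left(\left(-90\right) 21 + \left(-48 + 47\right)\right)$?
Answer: $1725$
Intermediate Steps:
$l{\left(Q \right)} - \left(\left(-90\right) 21 + \left(-48 + 47\right)\right) = -166 - \left(\left(-90\right) 21 + \left(-48 + 47\right)\right) = -166 - \left(-1890 - 1\right) = -166 - -1891 = -166 + 1891 = 1725$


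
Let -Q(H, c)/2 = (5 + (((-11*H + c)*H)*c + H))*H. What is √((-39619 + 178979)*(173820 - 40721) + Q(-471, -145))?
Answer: 2*√85633426927 ≈ 5.8526e+5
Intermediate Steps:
Q(H, c) = -2*H*(5 + H + H*c*(c - 11*H)) (Q(H, c) = -2*(5 + (((-11*H + c)*H)*c + H))*H = -2*(5 + (((c - 11*H)*H)*c + H))*H = -2*(5 + ((H*(c - 11*H))*c + H))*H = -2*(5 + (H*c*(c - 11*H) + H))*H = -2*(5 + (H + H*c*(c - 11*H)))*H = -2*(5 + H + H*c*(c - 11*H))*H = -2*H*(5 + H + H*c*(c - 11*H)))
√((-39619 + 178979)*(173820 - 40721) + Q(-471, -145)) = √((-39619 + 178979)*(173820 - 40721) + 2*(-471)*(-5 - 1*(-471) - 1*(-471)*(-145)² + 11*(-145)*(-471)²)) = √(139360*133099 + 2*(-471)*(-5 + 471 - 1*(-471)*21025 + 11*(-145)*221841)) = √(18548676640 + 2*(-471)*(-5 + 471 + 9902775 - 353836395)) = √(18548676640 + 2*(-471)*(-343933154)) = √(18548676640 + 323985031068) = √342533707708 = 2*√85633426927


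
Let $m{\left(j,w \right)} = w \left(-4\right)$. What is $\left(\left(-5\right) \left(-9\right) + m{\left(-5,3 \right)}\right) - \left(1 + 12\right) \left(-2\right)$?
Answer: $59$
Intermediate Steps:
$m{\left(j,w \right)} = - 4 w$
$\left(\left(-5\right) \left(-9\right) + m{\left(-5,3 \right)}\right) - \left(1 + 12\right) \left(-2\right) = \left(\left(-5\right) \left(-9\right) - 12\right) - \left(1 + 12\right) \left(-2\right) = \left(45 - 12\right) - 13 \left(-2\right) = 33 - -26 = 33 + 26 = 59$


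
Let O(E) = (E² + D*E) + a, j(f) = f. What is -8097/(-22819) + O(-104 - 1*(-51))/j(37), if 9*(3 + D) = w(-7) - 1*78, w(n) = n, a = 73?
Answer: 730029107/7598727 ≈ 96.073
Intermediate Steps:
D = -112/9 (D = -3 + (-7 - 1*78)/9 = -3 + (-7 - 78)/9 = -3 + (⅑)*(-85) = -3 - 85/9 = -112/9 ≈ -12.444)
O(E) = 73 + E² - 112*E/9 (O(E) = (E² - 112*E/9) + 73 = 73 + E² - 112*E/9)
-8097/(-22819) + O(-104 - 1*(-51))/j(37) = -8097/(-22819) + (73 + (-104 - 1*(-51))² - 112*(-104 - 1*(-51))/9)/37 = -8097*(-1/22819) + (73 + (-104 + 51)² - 112*(-104 + 51)/9)*(1/37) = 8097/22819 + (73 + (-53)² - 112/9*(-53))*(1/37) = 8097/22819 + (73 + 2809 + 5936/9)*(1/37) = 8097/22819 + (31874/9)*(1/37) = 8097/22819 + 31874/333 = 730029107/7598727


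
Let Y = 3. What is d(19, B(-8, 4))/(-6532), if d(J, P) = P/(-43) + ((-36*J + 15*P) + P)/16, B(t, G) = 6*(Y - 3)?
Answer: 171/26128 ≈ 0.0065447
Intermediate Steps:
B(t, G) = 0 (B(t, G) = 6*(3 - 3) = 6*0 = 0)
d(J, P) = -9*J/4 + 42*P/43 (d(J, P) = P*(-1/43) + (-36*J + 16*P)*(1/16) = -P/43 + (P - 9*J/4) = -9*J/4 + 42*P/43)
d(19, B(-8, 4))/(-6532) = (-9/4*19 + (42/43)*0)/(-6532) = (-171/4 + 0)*(-1/6532) = -171/4*(-1/6532) = 171/26128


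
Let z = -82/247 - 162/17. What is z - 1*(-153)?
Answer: 601039/4199 ≈ 143.14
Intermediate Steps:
z = -41408/4199 (z = -82*1/247 - 162*1/17 = -82/247 - 162/17 = -41408/4199 ≈ -9.8614)
z - 1*(-153) = -41408/4199 - 1*(-153) = -41408/4199 + 153 = 601039/4199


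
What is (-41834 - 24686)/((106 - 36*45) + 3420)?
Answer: -33260/953 ≈ -34.900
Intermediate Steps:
(-41834 - 24686)/((106 - 36*45) + 3420) = -66520/((106 - 1620) + 3420) = -66520/(-1514 + 3420) = -66520/1906 = -66520*1/1906 = -33260/953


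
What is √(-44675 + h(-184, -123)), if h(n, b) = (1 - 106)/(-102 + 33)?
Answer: I*√23632270/23 ≈ 211.36*I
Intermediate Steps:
h(n, b) = 35/23 (h(n, b) = -105/(-69) = -105*(-1/69) = 35/23)
√(-44675 + h(-184, -123)) = √(-44675 + 35/23) = √(-1027490/23) = I*√23632270/23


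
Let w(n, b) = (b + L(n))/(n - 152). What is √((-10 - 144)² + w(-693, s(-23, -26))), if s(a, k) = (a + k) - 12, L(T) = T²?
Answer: 2*√24449790/65 ≈ 152.14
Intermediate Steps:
s(a, k) = -12 + a + k
w(n, b) = (b + n²)/(-152 + n) (w(n, b) = (b + n²)/(n - 152) = (b + n²)/(-152 + n))
√((-10 - 144)² + w(-693, s(-23, -26))) = √((-10 - 144)² + ((-12 - 23 - 26) + (-693)²)/(-152 - 693)) = √((-154)² + (-61 + 480249)/(-845)) = √(23716 - 1/845*480188) = √(23716 - 480188/845) = √(19559832/845) = 2*√24449790/65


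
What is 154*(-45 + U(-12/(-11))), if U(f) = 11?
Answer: -5236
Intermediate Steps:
154*(-45 + U(-12/(-11))) = 154*(-45 + 11) = 154*(-34) = -5236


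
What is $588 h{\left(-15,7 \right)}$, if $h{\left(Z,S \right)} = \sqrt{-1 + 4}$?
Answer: $588 \sqrt{3} \approx 1018.4$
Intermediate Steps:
$h{\left(Z,S \right)} = \sqrt{3}$
$588 h{\left(-15,7 \right)} = 588 \sqrt{3}$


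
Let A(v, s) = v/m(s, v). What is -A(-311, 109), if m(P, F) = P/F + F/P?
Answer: -10542589/108602 ≈ -97.075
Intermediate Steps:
m(P, F) = F/P + P/F
A(v, s) = v/(s/v + v/s) (A(v, s) = v/(v/s + s/v) = v/(s/v + v/s))
-A(-311, 109) = -109*(-311)**2/(109**2 + (-311)**2) = -109*96721/(11881 + 96721) = -109*96721/108602 = -1*10542589/108602 = -10542589/108602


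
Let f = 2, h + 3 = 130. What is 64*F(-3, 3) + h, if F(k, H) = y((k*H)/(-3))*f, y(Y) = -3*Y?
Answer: -1025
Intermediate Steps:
h = 127 (h = -3 + 130 = 127)
F(k, H) = 2*H*k (F(k, H) = -3*k*H/(-3)*2 = -3*H*k*(-1)/3*2 = -(-1)*H*k*2 = (H*k)*2 = 2*H*k)
64*F(-3, 3) + h = 64*(2*3*(-3)) + 127 = 64*(-18) + 127 = -1152 + 127 = -1025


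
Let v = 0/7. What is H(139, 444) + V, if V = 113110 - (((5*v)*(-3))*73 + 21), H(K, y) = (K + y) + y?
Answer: 114116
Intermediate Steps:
v = 0 (v = 0*(1/7) = 0)
H(K, y) = K + 2*y
V = 113089 (V = 113110 - (((5*0)*(-3))*73 + 21) = 113110 - ((0*(-3))*73 + 21) = 113110 - (0*73 + 21) = 113110 - (0 + 21) = 113110 - 1*21 = 113110 - 21 = 113089)
H(139, 444) + V = (139 + 2*444) + 113089 = (139 + 888) + 113089 = 1027 + 113089 = 114116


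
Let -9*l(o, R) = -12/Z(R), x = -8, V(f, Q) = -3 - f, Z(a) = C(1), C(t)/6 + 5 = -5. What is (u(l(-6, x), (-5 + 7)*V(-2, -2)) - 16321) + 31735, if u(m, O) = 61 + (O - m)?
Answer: 696286/45 ≈ 15473.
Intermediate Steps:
C(t) = -60 (C(t) = -30 + 6*(-5) = -30 - 30 = -60)
Z(a) = -60
l(o, R) = -1/45 (l(o, R) = -(-4)/(3*(-60)) = -(-4)*(-1)/(3*60) = -⅑*⅕ = -1/45)
u(m, O) = 61 + O - m
(u(l(-6, x), (-5 + 7)*V(-2, -2)) - 16321) + 31735 = ((61 + (-5 + 7)*(-3 - 1*(-2)) - 1*(-1/45)) - 16321) + 31735 = ((61 + 2*(-3 + 2) + 1/45) - 16321) + 31735 = ((61 + 2*(-1) + 1/45) - 16321) + 31735 = ((61 - 2 + 1/45) - 16321) + 31735 = (2656/45 - 16321) + 31735 = -731789/45 + 31735 = 696286/45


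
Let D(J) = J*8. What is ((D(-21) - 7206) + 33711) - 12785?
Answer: 13552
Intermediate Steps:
D(J) = 8*J
((D(-21) - 7206) + 33711) - 12785 = ((8*(-21) - 7206) + 33711) - 12785 = ((-168 - 7206) + 33711) - 12785 = (-7374 + 33711) - 12785 = 26337 - 12785 = 13552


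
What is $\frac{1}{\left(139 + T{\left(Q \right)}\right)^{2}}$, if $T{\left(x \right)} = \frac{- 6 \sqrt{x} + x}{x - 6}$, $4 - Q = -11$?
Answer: $\frac{9}{4 \left(211 - \sqrt{15}\right)^{2}} \approx 5.2446 \cdot 10^{-5}$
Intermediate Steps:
$Q = 15$ ($Q = 4 - -11 = 4 + 11 = 15$)
$T{\left(x \right)} = \frac{x - 6 \sqrt{x}}{-6 + x}$
$\frac{1}{\left(139 + T{\left(Q \right)}\right)^{2}} = \frac{1}{\left(139 + \frac{15 - 6 \sqrt{15}}{-6 + 15}\right)^{2}} = \frac{1}{\left(139 + \frac{15 - 6 \sqrt{15}}{9}\right)^{2}} = \frac{1}{\left(139 + \left(\frac{5}{3} - \frac{2 \sqrt{15}}{3}\right)\right)^{2}} = \frac{1}{\left(\frac{422}{3} - \frac{2 \sqrt{15}}{3}\right)^{2}}$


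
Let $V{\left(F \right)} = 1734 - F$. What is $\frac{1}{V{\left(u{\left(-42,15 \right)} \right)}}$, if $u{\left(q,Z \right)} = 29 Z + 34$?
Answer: $\frac{1}{1265} \approx 0.00079051$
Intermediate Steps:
$u{\left(q,Z \right)} = 34 + 29 Z$
$\frac{1}{V{\left(u{\left(-42,15 \right)} \right)}} = \frac{1}{1734 - \left(34 + 29 \cdot 15\right)} = \frac{1}{1734 - \left(34 + 435\right)} = \frac{1}{1734 - 469} = \frac{1}{1265}$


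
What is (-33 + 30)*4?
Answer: -12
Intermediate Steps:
(-33 + 30)*4 = -3*4 = -12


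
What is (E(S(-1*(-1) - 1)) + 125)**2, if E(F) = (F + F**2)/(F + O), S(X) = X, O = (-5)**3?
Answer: 15625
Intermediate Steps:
O = -125
E(F) = (F + F**2)/(-125 + F) (E(F) = (F + F**2)/(F - 125) = (F + F**2)/(-125 + F))
(E(S(-1*(-1) - 1)) + 125)**2 = ((-1*(-1) - 1)*(1 + (-1*(-1) - 1))/(-125 + (-1*(-1) - 1)) + 125)**2 = ((1 - 1)*(1 + (1 - 1))/(-125 + (1 - 1)) + 125)**2 = (0*(1 + 0)/(-125 + 0) + 125)**2 = (0*1/(-125) + 125)**2 = (0*(-1/125)*1 + 125)**2 = (0 + 125)**2 = 125**2 = 15625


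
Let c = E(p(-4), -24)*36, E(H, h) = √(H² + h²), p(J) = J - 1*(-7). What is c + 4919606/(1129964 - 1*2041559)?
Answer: -4919606/911595 + 108*√65 ≈ 865.33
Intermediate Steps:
p(J) = 7 + J (p(J) = J + 7 = 7 + J)
c = 108*√65 (c = √((7 - 4)² + (-24)²)*36 = √(3² + 576)*36 = √(9 + 576)*36 = √585*36 = (3*√65)*36 = 108*√65 ≈ 870.72)
c + 4919606/(1129964 - 1*2041559) = 108*√65 + 4919606/(1129964 - 1*2041559) = 108*√65 + 4919606/(1129964 - 2041559) = 108*√65 + 4919606/(-911595) = 108*√65 + 4919606*(-1/911595) = 108*√65 - 4919606/911595 = -4919606/911595 + 108*√65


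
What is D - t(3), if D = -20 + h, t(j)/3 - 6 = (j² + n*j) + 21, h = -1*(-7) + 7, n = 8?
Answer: -186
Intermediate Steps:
h = 14 (h = 7 + 7 = 14)
t(j) = 81 + 3*j² + 24*j (t(j) = 18 + 3*((j² + 8*j) + 21) = 18 + 3*(21 + j² + 8*j) = 18 + (63 + 3*j² + 24*j) = 81 + 3*j² + 24*j)
D = -6 (D = -20 + 14 = -6)
D - t(3) = -6 - (81 + 3*3² + 24*3) = -6 - (81 + 3*9 + 72) = -6 - (81 + 27 + 72) = -6 - 1*180 = -6 - 180 = -186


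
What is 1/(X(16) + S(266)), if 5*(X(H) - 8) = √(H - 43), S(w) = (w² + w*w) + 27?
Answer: 3538675/500888830252 - 15*I*√3/500888830252 ≈ 7.0648e-6 - 5.1869e-11*I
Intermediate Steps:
S(w) = 27 + 2*w² (S(w) = (w² + w²) + 27 = 2*w² + 27 = 27 + 2*w²)
X(H) = 8 + √(-43 + H)/5 (X(H) = 8 + √(H - 43)/5 = 8 + √(-43 + H)/5)
1/(X(16) + S(266)) = 1/((8 + √(-43 + 16)/5) + (27 + 2*266²)) = 1/((8 + √(-27)/5) + (27 + 2*70756)) = 1/((8 + (3*I*√3)/5) + (27 + 141512)) = 1/((8 + 3*I*√3/5) + 141539) = 1/(141547 + 3*I*√3/5)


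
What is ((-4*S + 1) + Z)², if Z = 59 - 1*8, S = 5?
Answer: 1024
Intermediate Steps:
Z = 51 (Z = 59 - 8 = 51)
((-4*S + 1) + Z)² = ((-4*5 + 1) + 51)² = ((-20 + 1) + 51)² = (-19 + 51)² = 32² = 1024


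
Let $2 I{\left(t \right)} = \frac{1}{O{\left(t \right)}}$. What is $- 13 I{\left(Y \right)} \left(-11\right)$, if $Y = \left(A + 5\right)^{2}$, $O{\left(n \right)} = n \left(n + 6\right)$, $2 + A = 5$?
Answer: $\frac{143}{8960} \approx 0.01596$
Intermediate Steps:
$A = 3$ ($A = -2 + 5 = 3$)
$O{\left(n \right)} = n \left(6 + n\right)$
$Y = 64$ ($Y = \left(3 + 5\right)^{2} = 8^{2} = 64$)
$I{\left(t \right)} = \frac{1}{2 t \left(6 + t\right)}$
$- 13 I{\left(Y \right)} \left(-11\right) = - 13 \frac{1}{2 \cdot 64 \left(6 + 64\right)} \left(-11\right) = - 13 \cdot \frac{1}{2} \cdot \frac{1}{64} \cdot \frac{1}{70} \left(-11\right) = \left(-13\right) \frac{1}{8960} \left(-11\right) = \left(- \frac{13}{8960}\right) \left(-11\right) = \frac{143}{8960}$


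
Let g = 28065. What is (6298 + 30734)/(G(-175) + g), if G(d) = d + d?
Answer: 37032/27715 ≈ 1.3362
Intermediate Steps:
G(d) = 2*d
(6298 + 30734)/(G(-175) + g) = (6298 + 30734)/(2*(-175) + 28065) = 37032/(-350 + 28065) = 37032/27715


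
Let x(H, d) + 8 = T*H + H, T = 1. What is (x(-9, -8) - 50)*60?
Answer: -4560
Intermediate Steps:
x(H, d) = -8 + 2*H (x(H, d) = -8 + (1*H + H) = -8 + (H + H) = -8 + 2*H)
(x(-9, -8) - 50)*60 = ((-8 + 2*(-9)) - 50)*60 = ((-8 - 18) - 50)*60 = (-26 - 50)*60 = -76*60 = -4560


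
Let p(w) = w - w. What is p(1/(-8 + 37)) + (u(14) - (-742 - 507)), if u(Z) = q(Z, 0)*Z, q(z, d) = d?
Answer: 1249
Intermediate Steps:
p(w) = 0
u(Z) = 0 (u(Z) = 0*Z = 0)
p(1/(-8 + 37)) + (u(14) - (-742 - 507)) = 0 + (0 - (-742 - 507)) = 0 + (0 - 1*(-1249)) = 0 + (0 + 1249) = 0 + 1249 = 1249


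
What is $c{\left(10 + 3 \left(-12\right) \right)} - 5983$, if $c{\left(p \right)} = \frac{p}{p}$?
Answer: $-5982$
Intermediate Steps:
$c{\left(p \right)} = 1$
$c{\left(10 + 3 \left(-12\right) \right)} - 5983 = 1 - 5983 = -5982$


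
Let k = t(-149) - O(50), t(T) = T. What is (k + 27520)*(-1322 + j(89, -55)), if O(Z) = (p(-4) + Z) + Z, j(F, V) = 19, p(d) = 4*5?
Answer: -35508053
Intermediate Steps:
p(d) = 20
O(Z) = 20 + 2*Z (O(Z) = (20 + Z) + Z = 20 + 2*Z)
k = -269 (k = -149 - (20 + 2*50) = -149 - (20 + 100) = -149 - 1*120 = -149 - 120 = -269)
(k + 27520)*(-1322 + j(89, -55)) = (-269 + 27520)*(-1322 + 19) = 27251*(-1303) = -35508053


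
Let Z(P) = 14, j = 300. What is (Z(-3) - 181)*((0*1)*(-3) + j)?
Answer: -50100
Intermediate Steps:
(Z(-3) - 181)*((0*1)*(-3) + j) = (14 - 181)*((0*1)*(-3) + 300) = -167*(0*(-3) + 300) = -167*(0 + 300) = -167*300 = -50100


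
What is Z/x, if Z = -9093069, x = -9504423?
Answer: 1010341/1056047 ≈ 0.95672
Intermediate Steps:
Z/x = -9093069/(-9504423) = -9093069*(-1/9504423) = 1010341/1056047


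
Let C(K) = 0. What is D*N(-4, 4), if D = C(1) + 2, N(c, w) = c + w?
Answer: 0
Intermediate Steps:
D = 2 (D = 0 + 2 = 2)
D*N(-4, 4) = 2*(-4 + 4) = 2*0 = 0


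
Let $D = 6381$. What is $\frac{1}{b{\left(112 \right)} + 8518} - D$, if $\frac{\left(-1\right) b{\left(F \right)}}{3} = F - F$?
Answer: $- \frac{54353357}{8518} \approx -6381.0$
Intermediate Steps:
$b{\left(F \right)} = 0$ ($b{\left(F \right)} = - 3 \left(F - F\right) = \left(-3\right) 0 = 0$)
$\frac{1}{b{\left(112 \right)} + 8518} - D = \frac{1}{0 + 8518} - 6381 = \frac{1}{8518} - 6381 = - \frac{54353357}{8518}$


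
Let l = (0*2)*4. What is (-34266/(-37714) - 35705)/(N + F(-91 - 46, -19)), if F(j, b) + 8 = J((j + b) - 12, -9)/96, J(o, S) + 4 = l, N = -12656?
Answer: 16158529248/5731340009 ≈ 2.8193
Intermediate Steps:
l = 0 (l = 0*4 = 0)
J(o, S) = -4 (J(o, S) = -4 + 0 = -4)
F(j, b) = -193/24 (F(j, b) = -8 - 4/96 = -8 - 4*1/96 = -8 - 1/24 = -193/24)
(-34266/(-37714) - 35705)/(N + F(-91 - 46, -19)) = (-34266/(-37714) - 35705)/(-12656 - 193/24) = (-34266*(-1/37714) - 35705)/(-303937/24) = (17133/18857 - 35705)*(-24/303937) = -673272052/18857*(-24/303937) = 16158529248/5731340009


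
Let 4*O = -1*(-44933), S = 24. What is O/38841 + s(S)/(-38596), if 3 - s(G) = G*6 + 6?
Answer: 109817036/374776809 ≈ 0.29302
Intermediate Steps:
s(G) = -3 - 6*G (s(G) = 3 - (G*6 + 6) = 3 - (6*G + 6) = 3 - (6 + 6*G) = 3 + (-6 - 6*G) = -3 - 6*G)
O = 44933/4 (O = (-1*(-44933))/4 = (¼)*44933 = 44933/4 ≈ 11233.)
O/38841 + s(S)/(-38596) = (44933/4)/38841 + (-3 - 6*24)/(-38596) = (44933/4)*(1/38841) + (-3 - 144)*(-1/38596) = 44933/155364 - 147*(-1/38596) = 44933/155364 + 147/38596 = 109817036/374776809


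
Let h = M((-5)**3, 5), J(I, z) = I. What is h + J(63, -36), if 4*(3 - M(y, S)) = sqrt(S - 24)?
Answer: 66 - I*sqrt(19)/4 ≈ 66.0 - 1.0897*I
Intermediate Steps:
M(y, S) = 3 - sqrt(-24 + S)/4 (M(y, S) = 3 - sqrt(S - 24)/4 = 3 - sqrt(-24 + S)/4)
h = 3 - I*sqrt(19)/4 (h = 3 - sqrt(-24 + 5)/4 = 3 - I*sqrt(19)/4 ≈ 3.0 - 1.0897*I)
h + J(63, -36) = (3 - I*sqrt(19)/4) + 63 = 66 - I*sqrt(19)/4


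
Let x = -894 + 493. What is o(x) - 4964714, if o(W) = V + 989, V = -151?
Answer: -4963876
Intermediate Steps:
x = -401
o(W) = 838 (o(W) = -151 + 989 = 838)
o(x) - 4964714 = 838 - 4964714 = -4963876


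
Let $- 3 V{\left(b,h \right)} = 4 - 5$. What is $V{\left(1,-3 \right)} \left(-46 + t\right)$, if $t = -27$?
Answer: $- \frac{73}{3} \approx -24.333$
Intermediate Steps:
$V{\left(b,h \right)} = \frac{1}{3}$ ($V{\left(b,h \right)} = - \frac{4 - 5}{3} = \left(- \frac{1}{3}\right) \left(-1\right) = \frac{1}{3}$)
$V{\left(1,-3 \right)} \left(-46 + t\right) = \frac{-46 - 27}{3} = \frac{1}{3} \left(-73\right) = - \frac{73}{3}$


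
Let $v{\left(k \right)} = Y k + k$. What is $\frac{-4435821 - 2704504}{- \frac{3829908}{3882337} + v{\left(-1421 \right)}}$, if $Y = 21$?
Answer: $\frac{27721147939525}{121373449202} \approx 228.4$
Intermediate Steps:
$v{\left(k \right)} = 22 k$ ($v{\left(k \right)} = 21 k + k = 22 k$)
$\frac{-4435821 - 2704504}{- \frac{3829908}{3882337} + v{\left(-1421 \right)}} = \frac{-4435821 - 2704504}{- \frac{3829908}{3882337} + 22 \left(-1421\right)} = - \frac{7140325}{\left(-3829908\right) \frac{1}{3882337} - 31262} = - \frac{7140325}{- \frac{3829908}{3882337} - 31262} = - \frac{7140325}{- \frac{121373449202}{3882337}} = \left(-7140325\right) \left(- \frac{3882337}{121373449202}\right) = \frac{27721147939525}{121373449202}$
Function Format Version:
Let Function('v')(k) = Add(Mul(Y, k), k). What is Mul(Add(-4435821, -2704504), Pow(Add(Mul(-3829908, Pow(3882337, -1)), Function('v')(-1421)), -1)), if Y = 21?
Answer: Rational(27721147939525, 121373449202) ≈ 228.40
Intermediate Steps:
Function('v')(k) = Mul(22, k) (Function('v')(k) = Add(Mul(21, k), k) = Mul(22, k))
Mul(Add(-4435821, -2704504), Pow(Add(Mul(-3829908, Pow(3882337, -1)), Function('v')(-1421)), -1)) = Mul(Add(-4435821, -2704504), Pow(Add(Mul(-3829908, Pow(3882337, -1)), Mul(22, -1421)), -1)) = Mul(-7140325, Pow(Add(Mul(-3829908, Rational(1, 3882337)), -31262), -1)) = Mul(-7140325, Pow(Add(Rational(-3829908, 3882337), -31262), -1)) = Mul(-7140325, Pow(Rational(-121373449202, 3882337), -1)) = Mul(-7140325, Rational(-3882337, 121373449202)) = Rational(27721147939525, 121373449202)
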